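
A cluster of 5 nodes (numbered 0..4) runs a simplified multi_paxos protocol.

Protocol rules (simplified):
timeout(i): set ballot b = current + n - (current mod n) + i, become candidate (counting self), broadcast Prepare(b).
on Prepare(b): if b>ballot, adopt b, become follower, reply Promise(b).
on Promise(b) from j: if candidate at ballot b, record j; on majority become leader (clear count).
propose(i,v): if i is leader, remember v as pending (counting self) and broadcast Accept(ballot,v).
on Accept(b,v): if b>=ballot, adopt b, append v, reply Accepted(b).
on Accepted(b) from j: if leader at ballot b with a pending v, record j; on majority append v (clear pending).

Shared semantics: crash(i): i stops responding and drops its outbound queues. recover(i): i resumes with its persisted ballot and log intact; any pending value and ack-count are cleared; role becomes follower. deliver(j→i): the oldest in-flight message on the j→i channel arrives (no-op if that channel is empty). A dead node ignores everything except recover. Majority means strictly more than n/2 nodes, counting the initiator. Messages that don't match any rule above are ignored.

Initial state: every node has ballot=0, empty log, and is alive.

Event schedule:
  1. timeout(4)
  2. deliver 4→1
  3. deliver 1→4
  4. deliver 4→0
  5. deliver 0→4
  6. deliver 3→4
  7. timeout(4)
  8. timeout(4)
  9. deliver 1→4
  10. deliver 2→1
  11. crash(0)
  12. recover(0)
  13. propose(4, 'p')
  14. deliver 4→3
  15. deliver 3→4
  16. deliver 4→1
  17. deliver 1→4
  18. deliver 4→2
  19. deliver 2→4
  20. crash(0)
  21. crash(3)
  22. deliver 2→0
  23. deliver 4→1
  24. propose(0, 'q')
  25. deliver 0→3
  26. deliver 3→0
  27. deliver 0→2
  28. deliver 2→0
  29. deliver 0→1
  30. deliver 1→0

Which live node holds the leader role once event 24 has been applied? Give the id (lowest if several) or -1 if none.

step 1 timeout(4): 4={cand,b=9,log=-}
step 2 deliver 4→1: 1={foll,b=9,log=-}
step 3 deliver 1→4: —
step 4 deliver 4→0: 0={foll,b=9,log=-}
step 5 deliver 0→4: 4={lead,b=9,log=-}
step 6 deliver 3→4: —
step 7 timeout(4): 4={cand,b=14,log=-}
step 8 timeout(4): 4={cand,b=19,log=-}
step 9 deliver 1→4: —
step 10 deliver 2→1: —
step 11 crash(0): 0={✗foll,b=9,log=-}
step 12 recover(0): 0={foll,b=9,log=-}
step 13 propose(4,'p'): —
step 14 deliver 4→3: 3={foll,b=9,log=-}
step 15 deliver 3→4: —
step 16 deliver 4→1: 1={foll,b=14,log=-}
step 17 deliver 1→4: —
step 18 deliver 4→2: 2={foll,b=9,log=-}
step 19 deliver 2→4: —
step 20 crash(0): 0={✗foll,b=9,log=-}
step 21 crash(3): 3={✗foll,b=9,log=-}
step 22 deliver 2→0: —
step 23 deliver 4→1: 1={foll,b=19,log=-}
step 24 propose(0,'q'): —

-1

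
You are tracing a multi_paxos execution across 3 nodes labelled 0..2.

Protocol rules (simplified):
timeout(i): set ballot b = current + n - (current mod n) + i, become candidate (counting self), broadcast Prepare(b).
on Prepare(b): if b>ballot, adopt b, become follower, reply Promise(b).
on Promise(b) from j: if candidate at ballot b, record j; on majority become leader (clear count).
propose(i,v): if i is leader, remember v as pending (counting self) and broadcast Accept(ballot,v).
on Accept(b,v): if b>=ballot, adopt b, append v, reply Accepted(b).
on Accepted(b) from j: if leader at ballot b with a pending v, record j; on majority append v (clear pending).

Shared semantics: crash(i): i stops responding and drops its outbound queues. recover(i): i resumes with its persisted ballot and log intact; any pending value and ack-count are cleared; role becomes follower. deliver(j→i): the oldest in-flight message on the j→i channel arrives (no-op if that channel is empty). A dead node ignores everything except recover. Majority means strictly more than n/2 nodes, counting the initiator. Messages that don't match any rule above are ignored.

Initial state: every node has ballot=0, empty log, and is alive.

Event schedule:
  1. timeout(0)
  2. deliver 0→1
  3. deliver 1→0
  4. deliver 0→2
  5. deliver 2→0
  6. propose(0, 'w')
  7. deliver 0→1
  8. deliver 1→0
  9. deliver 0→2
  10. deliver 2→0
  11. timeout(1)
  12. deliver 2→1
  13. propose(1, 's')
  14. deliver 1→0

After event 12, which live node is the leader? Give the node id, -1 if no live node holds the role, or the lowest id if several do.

step 1 timeout(0): 0={cand,b=3,log=-}
step 2 deliver 0→1: 1={foll,b=3,log=-}
step 3 deliver 1→0: 0={lead,b=3,log=-}
step 4 deliver 0→2: 2={foll,b=3,log=-}
step 5 deliver 2→0: —
step 6 propose(0,'w'): —
step 7 deliver 0→1: 1={foll,b=3,log=w}
step 8 deliver 1→0: 0={lead,b=3,log=w}
step 9 deliver 0→2: 2={foll,b=3,log=w}
step 10 deliver 2→0: —
step 11 timeout(1): 1={cand,b=7,log=w}
step 12 deliver 2→1: —

0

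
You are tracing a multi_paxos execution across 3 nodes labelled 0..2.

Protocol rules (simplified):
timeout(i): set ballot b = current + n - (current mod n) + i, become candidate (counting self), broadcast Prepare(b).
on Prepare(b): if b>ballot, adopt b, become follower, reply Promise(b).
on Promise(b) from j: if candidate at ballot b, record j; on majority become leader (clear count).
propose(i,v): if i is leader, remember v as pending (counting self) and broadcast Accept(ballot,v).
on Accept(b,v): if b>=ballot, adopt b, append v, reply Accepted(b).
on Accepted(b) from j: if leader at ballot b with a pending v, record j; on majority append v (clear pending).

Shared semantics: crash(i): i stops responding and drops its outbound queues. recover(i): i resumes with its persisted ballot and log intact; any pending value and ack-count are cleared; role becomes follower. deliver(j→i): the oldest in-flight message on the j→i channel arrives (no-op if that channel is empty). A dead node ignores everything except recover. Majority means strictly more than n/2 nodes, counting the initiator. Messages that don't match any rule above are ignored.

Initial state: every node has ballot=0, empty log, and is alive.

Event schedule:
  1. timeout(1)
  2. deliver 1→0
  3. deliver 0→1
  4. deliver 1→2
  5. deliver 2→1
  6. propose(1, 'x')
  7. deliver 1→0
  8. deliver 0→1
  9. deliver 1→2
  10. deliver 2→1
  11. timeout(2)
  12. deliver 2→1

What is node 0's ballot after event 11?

step 1 timeout(1): 1={cand,b=4,log=-}
step 2 deliver 1→0: 0={foll,b=4,log=-}
step 3 deliver 0→1: 1={lead,b=4,log=-}
step 4 deliver 1→2: 2={foll,b=4,log=-}
step 5 deliver 2→1: —
step 6 propose(1,'x'): —
step 7 deliver 1→0: 0={foll,b=4,log=x}
step 8 deliver 0→1: 1={lead,b=4,log=x}
step 9 deliver 1→2: 2={foll,b=4,log=x}
step 10 deliver 2→1: —
step 11 timeout(2): 2={cand,b=8,log=x}

4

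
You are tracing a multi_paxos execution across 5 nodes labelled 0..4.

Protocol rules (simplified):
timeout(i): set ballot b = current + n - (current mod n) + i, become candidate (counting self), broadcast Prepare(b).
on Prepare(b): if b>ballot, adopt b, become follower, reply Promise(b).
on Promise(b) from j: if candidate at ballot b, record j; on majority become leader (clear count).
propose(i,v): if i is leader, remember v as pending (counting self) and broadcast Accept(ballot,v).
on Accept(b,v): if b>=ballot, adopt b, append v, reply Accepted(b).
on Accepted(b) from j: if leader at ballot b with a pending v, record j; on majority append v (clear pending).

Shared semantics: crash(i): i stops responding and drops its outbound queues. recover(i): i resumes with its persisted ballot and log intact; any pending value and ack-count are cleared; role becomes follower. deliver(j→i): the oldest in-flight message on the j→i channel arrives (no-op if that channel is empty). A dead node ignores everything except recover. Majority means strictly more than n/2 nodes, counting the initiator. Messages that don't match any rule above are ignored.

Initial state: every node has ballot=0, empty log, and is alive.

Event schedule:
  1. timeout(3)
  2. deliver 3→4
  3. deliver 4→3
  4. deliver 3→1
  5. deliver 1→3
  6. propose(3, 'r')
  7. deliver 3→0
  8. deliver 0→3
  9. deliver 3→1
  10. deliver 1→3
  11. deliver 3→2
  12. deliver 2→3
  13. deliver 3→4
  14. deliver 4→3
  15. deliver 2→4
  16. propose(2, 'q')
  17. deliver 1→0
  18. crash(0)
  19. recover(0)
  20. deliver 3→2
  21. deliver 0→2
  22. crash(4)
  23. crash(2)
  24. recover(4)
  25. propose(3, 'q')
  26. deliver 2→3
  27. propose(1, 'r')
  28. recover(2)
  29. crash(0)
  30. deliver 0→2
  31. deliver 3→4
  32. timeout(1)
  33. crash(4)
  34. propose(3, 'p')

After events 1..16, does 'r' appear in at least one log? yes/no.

yes

e1 timeout(3): 3[cand,b=8,-]
e2 deliver 3→4: 4[foll,b=8,-]
e3 deliver 4→3: ·
e4 deliver 3→1: 1[foll,b=8,-]
e5 deliver 1→3: 3[lead,b=8,-]
e6 propose(3,'r'): ·
e7 deliver 3→0: 0[foll,b=8,-]
e8 deliver 0→3: ·
e9 deliver 3→1: 1[foll,b=8,r]
e10 deliver 1→3: ·
e11 deliver 3→2: 2[foll,b=8,-]
e12 deliver 2→3: ·
e13 deliver 3→4: 4[foll,b=8,r]
e14 deliver 4→3: 3[lead,b=8,r]
e15 deliver 2→4: ·
e16 propose(2,'q'): ·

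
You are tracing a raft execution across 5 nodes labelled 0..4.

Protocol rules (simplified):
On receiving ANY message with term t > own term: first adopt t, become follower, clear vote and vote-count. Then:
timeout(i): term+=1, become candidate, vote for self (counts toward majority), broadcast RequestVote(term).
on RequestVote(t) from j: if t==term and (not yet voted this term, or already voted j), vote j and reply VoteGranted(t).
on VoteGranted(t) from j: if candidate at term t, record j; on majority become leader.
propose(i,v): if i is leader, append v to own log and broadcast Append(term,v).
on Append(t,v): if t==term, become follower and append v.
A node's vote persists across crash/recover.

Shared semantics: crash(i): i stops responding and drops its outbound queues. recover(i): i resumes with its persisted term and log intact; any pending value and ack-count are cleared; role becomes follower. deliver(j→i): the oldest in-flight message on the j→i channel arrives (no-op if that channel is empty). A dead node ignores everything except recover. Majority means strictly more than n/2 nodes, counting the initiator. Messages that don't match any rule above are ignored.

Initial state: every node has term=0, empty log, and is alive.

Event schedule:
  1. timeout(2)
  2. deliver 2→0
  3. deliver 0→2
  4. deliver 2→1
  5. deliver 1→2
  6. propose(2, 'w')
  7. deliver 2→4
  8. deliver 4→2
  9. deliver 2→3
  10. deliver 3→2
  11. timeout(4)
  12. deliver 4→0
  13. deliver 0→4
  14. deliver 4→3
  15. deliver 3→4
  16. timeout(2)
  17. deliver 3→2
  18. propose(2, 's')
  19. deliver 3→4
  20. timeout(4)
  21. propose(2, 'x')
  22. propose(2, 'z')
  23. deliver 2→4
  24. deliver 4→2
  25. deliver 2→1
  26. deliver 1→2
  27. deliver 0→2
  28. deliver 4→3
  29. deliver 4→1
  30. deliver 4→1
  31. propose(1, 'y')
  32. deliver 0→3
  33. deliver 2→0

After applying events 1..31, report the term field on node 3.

after 1 — timeout(2): n2:cand/t1/[-]
after 2 — deliver 2→0: n0:foll/t1/[-]
after 3 — deliver 0→2: ·
after 4 — deliver 2→1: n1:foll/t1/[-]
after 5 — deliver 1→2: n2:lead/t1/[-]
after 6 — propose(2,'w'): n2:lead/t1/[w]
after 7 — deliver 2→4: n4:foll/t1/[-]
after 8 — deliver 4→2: ·
after 9 — deliver 2→3: n3:foll/t1/[-]
after 10 — deliver 3→2: ·
after 11 — timeout(4): n4:cand/t2/[-]
after 12 — deliver 4→0: n0:foll/t2/[-]
after 13 — deliver 0→4: ·
after 14 — deliver 4→3: n3:foll/t2/[-]
after 15 — deliver 3→4: n4:lead/t2/[-]
after 16 — timeout(2): n2:cand/t2/[w]
after 17 — deliver 3→2: ·
after 18 — propose(2,'s'): ·
after 19 — deliver 3→4: ·
after 20 — timeout(4): n4:cand/t3/[-]
after 21 — propose(2,'x'): ·
after 22 — propose(2,'z'): ·
after 23 — deliver 2→4: ·
after 24 — deliver 4→2: ·
after 25 — deliver 2→1: n1:foll/t1/[w]
after 26 — deliver 1→2: ·
after 27 — deliver 0→2: ·
after 28 — deliver 4→3: n3:foll/t3/[-]
after 29 — deliver 4→1: n1:foll/t2/[w]
after 30 — deliver 4→1: n1:foll/t3/[w]
after 31 — propose(1,'y'): ·

3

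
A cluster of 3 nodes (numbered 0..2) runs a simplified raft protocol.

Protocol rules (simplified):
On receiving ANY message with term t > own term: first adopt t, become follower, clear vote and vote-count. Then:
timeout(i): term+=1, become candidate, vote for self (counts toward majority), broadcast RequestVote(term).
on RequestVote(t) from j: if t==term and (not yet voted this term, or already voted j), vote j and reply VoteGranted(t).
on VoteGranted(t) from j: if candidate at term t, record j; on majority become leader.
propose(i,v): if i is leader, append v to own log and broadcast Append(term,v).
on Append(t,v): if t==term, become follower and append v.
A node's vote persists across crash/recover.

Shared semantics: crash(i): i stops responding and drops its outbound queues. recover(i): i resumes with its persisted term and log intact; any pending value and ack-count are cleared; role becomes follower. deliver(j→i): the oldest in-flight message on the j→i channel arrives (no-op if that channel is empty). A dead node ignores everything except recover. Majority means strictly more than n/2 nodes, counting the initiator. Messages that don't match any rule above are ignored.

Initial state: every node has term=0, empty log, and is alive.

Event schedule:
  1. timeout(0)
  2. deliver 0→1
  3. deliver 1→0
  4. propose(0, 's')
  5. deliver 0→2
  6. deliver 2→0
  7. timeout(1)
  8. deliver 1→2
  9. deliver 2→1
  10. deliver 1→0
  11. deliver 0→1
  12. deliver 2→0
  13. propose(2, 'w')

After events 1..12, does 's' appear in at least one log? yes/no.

yes

step 1 timeout(0): 0={cand,t=1,log=-}
step 2 deliver 0→1: 1={foll,t=1,log=-}
step 3 deliver 1→0: 0={lead,t=1,log=-}
step 4 propose(0,'s'): 0={lead,t=1,log=s}
step 5 deliver 0→2: 2={foll,t=1,log=-}
step 6 deliver 2→0: —
step 7 timeout(1): 1={cand,t=2,log=-}
step 8 deliver 1→2: 2={foll,t=2,log=-}
step 9 deliver 2→1: 1={lead,t=2,log=-}
step 10 deliver 1→0: 0={foll,t=2,log=s}
step 11 deliver 0→1: —
step 12 deliver 2→0: —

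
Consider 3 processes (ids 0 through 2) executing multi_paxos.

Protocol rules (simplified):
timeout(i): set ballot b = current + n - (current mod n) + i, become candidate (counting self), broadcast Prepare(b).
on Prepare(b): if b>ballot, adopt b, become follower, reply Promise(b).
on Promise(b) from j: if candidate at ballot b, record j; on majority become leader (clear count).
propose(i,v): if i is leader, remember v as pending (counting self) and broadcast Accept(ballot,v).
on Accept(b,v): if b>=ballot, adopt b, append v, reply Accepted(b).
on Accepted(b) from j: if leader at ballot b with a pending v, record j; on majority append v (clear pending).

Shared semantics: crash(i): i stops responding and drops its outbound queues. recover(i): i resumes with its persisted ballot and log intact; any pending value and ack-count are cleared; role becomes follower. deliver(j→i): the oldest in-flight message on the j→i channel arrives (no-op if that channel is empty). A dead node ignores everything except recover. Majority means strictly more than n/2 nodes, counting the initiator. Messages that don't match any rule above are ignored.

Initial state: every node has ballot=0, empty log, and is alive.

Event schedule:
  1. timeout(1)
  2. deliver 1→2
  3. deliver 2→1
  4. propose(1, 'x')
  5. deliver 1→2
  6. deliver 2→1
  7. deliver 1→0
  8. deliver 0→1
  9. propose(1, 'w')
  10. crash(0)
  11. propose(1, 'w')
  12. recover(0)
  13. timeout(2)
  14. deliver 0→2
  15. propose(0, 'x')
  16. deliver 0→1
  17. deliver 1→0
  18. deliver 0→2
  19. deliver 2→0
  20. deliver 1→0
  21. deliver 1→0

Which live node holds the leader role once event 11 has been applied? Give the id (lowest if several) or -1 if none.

1

step 1 timeout(1): 1={cand,b=4,log=-}
step 2 deliver 1→2: 2={foll,b=4,log=-}
step 3 deliver 2→1: 1={lead,b=4,log=-}
step 4 propose(1,'x'): —
step 5 deliver 1→2: 2={foll,b=4,log=x}
step 6 deliver 2→1: 1={lead,b=4,log=x}
step 7 deliver 1→0: 0={foll,b=4,log=-}
step 8 deliver 0→1: —
step 9 propose(1,'w'): —
step 10 crash(0): 0={✗foll,b=4,log=-}
step 11 propose(1,'w'): —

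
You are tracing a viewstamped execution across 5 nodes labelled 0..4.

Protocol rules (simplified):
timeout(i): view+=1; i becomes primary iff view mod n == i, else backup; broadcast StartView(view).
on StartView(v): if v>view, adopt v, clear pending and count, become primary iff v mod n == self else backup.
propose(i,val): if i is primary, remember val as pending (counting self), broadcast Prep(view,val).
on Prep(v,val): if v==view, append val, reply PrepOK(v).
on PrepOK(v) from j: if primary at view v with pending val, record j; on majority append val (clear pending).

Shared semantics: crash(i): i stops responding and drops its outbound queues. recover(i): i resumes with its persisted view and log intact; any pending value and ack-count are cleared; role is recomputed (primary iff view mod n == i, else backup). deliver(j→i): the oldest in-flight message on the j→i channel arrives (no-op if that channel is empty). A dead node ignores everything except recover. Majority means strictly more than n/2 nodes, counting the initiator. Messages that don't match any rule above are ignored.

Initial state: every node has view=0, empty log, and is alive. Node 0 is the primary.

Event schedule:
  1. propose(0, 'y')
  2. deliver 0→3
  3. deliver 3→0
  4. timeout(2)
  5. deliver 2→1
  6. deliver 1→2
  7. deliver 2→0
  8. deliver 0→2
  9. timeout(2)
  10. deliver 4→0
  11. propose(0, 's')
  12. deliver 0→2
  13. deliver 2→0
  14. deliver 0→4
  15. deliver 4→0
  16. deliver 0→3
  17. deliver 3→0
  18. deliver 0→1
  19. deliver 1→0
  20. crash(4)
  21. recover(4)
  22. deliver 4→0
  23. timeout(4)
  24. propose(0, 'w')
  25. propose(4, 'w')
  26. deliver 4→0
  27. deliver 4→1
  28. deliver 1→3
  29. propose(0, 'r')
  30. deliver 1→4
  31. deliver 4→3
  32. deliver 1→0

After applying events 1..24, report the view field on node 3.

0

step 1 propose(0,'y'): —
step 2 deliver 0→3: 3={back,v=0,log=y}
step 3 deliver 3→0: —
step 4 timeout(2): 2={back,v=1,log=-}
step 5 deliver 2→1: 1={prim,v=1,log=-}
step 6 deliver 1→2: —
step 7 deliver 2→0: 0={back,v=1,log=-}
step 8 deliver 0→2: —
step 9 timeout(2): 2={prim,v=2,log=-}
step 10 deliver 4→0: —
step 11 propose(0,'s'): —
step 12 deliver 0→2: —
step 13 deliver 2→0: 0={back,v=2,log=-}
step 14 deliver 0→4: 4={back,v=0,log=y}
step 15 deliver 4→0: —
step 16 deliver 0→3: —
step 17 deliver 3→0: —
step 18 deliver 0→1: —
step 19 deliver 1→0: —
step 20 crash(4): 4={✗back,v=0,log=y}
step 21 recover(4): 4={back,v=0,log=y}
step 22 deliver 4→0: —
step 23 timeout(4): 4={back,v=1,log=y}
step 24 propose(0,'w'): —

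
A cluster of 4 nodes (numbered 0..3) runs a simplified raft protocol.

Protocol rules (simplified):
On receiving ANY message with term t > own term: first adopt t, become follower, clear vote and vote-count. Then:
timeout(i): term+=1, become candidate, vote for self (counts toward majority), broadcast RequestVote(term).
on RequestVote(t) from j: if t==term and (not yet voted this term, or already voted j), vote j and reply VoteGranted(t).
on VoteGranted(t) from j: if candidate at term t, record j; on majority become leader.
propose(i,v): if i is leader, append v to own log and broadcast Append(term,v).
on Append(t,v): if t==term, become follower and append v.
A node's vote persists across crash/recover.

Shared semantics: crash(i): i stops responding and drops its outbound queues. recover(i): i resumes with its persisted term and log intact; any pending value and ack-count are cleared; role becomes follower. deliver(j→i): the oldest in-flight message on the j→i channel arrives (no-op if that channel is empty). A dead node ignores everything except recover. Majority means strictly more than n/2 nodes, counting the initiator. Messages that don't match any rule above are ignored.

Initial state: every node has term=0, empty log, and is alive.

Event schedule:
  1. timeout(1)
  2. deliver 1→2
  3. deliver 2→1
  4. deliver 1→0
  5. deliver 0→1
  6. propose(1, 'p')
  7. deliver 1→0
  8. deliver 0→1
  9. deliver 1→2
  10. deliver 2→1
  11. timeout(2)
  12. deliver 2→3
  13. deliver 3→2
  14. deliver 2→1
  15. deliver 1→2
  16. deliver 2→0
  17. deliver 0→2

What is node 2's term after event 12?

2

after 1 — timeout(1): n1:cand/t1/[-]
after 2 — deliver 1→2: n2:foll/t1/[-]
after 3 — deliver 2→1: ·
after 4 — deliver 1→0: n0:foll/t1/[-]
after 5 — deliver 0→1: n1:lead/t1/[-]
after 6 — propose(1,'p'): n1:lead/t1/[p]
after 7 — deliver 1→0: n0:foll/t1/[p]
after 8 — deliver 0→1: ·
after 9 — deliver 1→2: n2:foll/t1/[p]
after 10 — deliver 2→1: ·
after 11 — timeout(2): n2:cand/t2/[p]
after 12 — deliver 2→3: n3:foll/t2/[-]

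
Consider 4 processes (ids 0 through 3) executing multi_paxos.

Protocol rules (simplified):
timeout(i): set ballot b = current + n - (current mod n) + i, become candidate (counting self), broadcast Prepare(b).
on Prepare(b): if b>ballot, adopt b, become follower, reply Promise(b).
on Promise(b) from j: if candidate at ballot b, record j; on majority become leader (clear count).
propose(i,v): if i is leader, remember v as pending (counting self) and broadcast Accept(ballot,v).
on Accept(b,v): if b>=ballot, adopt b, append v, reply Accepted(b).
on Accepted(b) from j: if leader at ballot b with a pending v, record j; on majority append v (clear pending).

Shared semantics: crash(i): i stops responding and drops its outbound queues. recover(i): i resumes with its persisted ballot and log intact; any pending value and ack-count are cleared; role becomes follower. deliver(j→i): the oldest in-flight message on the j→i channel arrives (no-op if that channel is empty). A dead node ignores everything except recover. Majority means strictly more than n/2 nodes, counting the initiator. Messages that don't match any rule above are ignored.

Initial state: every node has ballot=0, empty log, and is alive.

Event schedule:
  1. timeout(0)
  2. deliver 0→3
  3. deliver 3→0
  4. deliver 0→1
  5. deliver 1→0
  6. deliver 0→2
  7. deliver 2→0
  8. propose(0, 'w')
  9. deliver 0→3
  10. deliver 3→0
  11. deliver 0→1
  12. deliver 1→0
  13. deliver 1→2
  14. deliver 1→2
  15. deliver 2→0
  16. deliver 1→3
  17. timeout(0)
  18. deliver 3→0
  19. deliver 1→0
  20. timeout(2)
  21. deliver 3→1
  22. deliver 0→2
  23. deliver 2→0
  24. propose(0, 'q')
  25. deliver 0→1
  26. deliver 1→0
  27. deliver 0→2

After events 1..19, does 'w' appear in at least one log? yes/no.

step 1 timeout(0): 0={cand,b=4,log=-}
step 2 deliver 0→3: 3={foll,b=4,log=-}
step 3 deliver 3→0: —
step 4 deliver 0→1: 1={foll,b=4,log=-}
step 5 deliver 1→0: 0={lead,b=4,log=-}
step 6 deliver 0→2: 2={foll,b=4,log=-}
step 7 deliver 2→0: —
step 8 propose(0,'w'): —
step 9 deliver 0→3: 3={foll,b=4,log=w}
step 10 deliver 3→0: —
step 11 deliver 0→1: 1={foll,b=4,log=w}
step 12 deliver 1→0: 0={lead,b=4,log=w}
step 13 deliver 1→2: —
step 14 deliver 1→2: —
step 15 deliver 2→0: —
step 16 deliver 1→3: —
step 17 timeout(0): 0={cand,b=8,log=w}
step 18 deliver 3→0: —
step 19 deliver 1→0: —

yes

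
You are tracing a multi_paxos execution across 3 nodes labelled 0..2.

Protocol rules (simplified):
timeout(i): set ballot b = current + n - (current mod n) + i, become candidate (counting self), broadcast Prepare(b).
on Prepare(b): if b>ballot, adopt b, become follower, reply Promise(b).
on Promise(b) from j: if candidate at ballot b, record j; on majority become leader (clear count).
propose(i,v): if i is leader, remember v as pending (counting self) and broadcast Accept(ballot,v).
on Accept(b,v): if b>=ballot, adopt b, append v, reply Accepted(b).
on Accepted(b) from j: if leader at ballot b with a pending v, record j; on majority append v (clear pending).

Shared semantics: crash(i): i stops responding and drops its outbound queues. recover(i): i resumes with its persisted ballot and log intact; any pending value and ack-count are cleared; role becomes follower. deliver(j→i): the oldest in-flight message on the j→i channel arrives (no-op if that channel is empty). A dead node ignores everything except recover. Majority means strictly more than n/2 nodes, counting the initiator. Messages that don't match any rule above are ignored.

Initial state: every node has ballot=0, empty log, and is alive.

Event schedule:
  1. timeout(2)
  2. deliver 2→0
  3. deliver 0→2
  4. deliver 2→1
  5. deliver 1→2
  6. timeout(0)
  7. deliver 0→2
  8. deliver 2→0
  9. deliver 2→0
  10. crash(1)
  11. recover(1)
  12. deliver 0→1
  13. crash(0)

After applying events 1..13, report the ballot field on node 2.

6

after 1 — timeout(2): n2:cand/b5/[-]
after 2 — deliver 2→0: n0:foll/b5/[-]
after 3 — deliver 0→2: n2:lead/b5/[-]
after 4 — deliver 2→1: n1:foll/b5/[-]
after 5 — deliver 1→2: ·
after 6 — timeout(0): n0:cand/b6/[-]
after 7 — deliver 0→2: n2:foll/b6/[-]
after 8 — deliver 2→0: n0:lead/b6/[-]
after 9 — deliver 2→0: ·
after 10 — crash(1): n1:✗foll/b5/[-]
after 11 — recover(1): n1:foll/b5/[-]
after 12 — deliver 0→1: n1:foll/b6/[-]
after 13 — crash(0): n0:✗lead/b6/[-]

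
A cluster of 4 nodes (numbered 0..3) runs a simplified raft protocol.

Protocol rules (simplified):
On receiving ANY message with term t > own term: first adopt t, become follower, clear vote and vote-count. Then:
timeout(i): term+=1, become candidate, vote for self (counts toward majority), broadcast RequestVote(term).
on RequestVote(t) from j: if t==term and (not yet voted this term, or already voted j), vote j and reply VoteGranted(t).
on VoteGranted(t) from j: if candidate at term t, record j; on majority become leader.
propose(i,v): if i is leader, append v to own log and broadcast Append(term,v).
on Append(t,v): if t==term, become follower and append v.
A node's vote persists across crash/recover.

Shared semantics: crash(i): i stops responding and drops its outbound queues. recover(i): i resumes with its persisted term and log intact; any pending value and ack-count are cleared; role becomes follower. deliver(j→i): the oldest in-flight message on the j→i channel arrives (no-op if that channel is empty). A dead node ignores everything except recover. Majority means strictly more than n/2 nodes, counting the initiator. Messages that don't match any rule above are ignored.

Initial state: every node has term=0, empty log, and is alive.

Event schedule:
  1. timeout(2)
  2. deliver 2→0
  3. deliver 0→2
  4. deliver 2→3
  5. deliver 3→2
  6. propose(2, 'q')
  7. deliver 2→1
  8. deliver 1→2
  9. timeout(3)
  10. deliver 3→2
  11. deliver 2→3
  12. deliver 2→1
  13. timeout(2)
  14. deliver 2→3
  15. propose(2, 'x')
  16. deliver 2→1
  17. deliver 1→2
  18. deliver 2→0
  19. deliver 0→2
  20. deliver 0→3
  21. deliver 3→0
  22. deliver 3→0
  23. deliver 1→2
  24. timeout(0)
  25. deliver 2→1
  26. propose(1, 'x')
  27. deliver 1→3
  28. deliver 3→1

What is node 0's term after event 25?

3

1. timeout(2):  <2:cand t1 ->
2. deliver 2→0:  <0:foll t1 ->
3. deliver 0→2:  nop
4. deliver 2→3:  <3:foll t1 ->
5. deliver 3→2:  <2:lead t1 ->
6. propose(2,'q'):  <2:lead t1 q>
7. deliver 2→1:  <1:foll t1 ->
8. deliver 1→2:  nop
9. timeout(3):  <3:cand t2 ->
10. deliver 3→2:  <2:foll t2 q>
11. deliver 2→3:  nop
12. deliver 2→1:  <1:foll t1 q>
13. timeout(2):  <2:cand t3 q>
14. deliver 2→3:  nop
15. propose(2,'x'):  nop
16. deliver 2→1:  <1:foll t3 q>
17. deliver 1→2:  nop
18. deliver 2→0:  <0:foll t1 q>
19. deliver 0→2:  nop
20. deliver 0→3:  nop
21. deliver 3→0:  <0:foll t2 q>
22. deliver 3→0:  nop
23. deliver 1→2:  nop
24. timeout(0):  <0:cand t3 q>
25. deliver 2→1:  nop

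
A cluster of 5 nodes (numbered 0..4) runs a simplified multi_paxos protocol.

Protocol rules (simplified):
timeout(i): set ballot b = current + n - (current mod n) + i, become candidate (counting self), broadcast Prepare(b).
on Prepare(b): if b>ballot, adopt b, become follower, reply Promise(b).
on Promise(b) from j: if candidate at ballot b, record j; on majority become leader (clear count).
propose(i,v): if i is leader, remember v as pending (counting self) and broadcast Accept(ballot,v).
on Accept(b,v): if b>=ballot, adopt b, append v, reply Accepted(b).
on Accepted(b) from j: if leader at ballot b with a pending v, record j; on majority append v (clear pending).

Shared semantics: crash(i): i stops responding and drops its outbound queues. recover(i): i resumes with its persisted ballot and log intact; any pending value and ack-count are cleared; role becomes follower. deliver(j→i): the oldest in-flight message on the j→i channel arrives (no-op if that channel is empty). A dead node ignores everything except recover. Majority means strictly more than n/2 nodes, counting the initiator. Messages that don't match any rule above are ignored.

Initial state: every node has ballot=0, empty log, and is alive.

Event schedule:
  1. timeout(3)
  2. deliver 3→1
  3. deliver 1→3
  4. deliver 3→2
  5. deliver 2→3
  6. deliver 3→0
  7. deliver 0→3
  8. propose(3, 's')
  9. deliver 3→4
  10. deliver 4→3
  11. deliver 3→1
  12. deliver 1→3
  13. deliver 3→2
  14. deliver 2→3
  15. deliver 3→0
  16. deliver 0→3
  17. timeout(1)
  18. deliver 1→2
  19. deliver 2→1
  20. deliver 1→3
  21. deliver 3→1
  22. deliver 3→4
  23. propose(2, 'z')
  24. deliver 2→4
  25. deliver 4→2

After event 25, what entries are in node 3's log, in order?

s

after 1 — timeout(3): n3:cand/b8/[-]
after 2 — deliver 3→1: n1:foll/b8/[-]
after 3 — deliver 1→3: ·
after 4 — deliver 3→2: n2:foll/b8/[-]
after 5 — deliver 2→3: n3:lead/b8/[-]
after 6 — deliver 3→0: n0:foll/b8/[-]
after 7 — deliver 0→3: ·
after 8 — propose(3,'s'): ·
after 9 — deliver 3→4: n4:foll/b8/[-]
after 10 — deliver 4→3: ·
after 11 — deliver 3→1: n1:foll/b8/[s]
after 12 — deliver 1→3: ·
after 13 — deliver 3→2: n2:foll/b8/[s]
after 14 — deliver 2→3: n3:lead/b8/[s]
after 15 — deliver 3→0: n0:foll/b8/[s]
after 16 — deliver 0→3: ·
after 17 — timeout(1): n1:cand/b11/[s]
after 18 — deliver 1→2: n2:foll/b11/[s]
after 19 — deliver 2→1: ·
after 20 — deliver 1→3: n3:foll/b11/[s]
after 21 — deliver 3→1: n1:lead/b11/[s]
after 22 — deliver 3→4: n4:foll/b8/[s]
after 23 — propose(2,'z'): ·
after 24 — deliver 2→4: ·
after 25 — deliver 4→2: ·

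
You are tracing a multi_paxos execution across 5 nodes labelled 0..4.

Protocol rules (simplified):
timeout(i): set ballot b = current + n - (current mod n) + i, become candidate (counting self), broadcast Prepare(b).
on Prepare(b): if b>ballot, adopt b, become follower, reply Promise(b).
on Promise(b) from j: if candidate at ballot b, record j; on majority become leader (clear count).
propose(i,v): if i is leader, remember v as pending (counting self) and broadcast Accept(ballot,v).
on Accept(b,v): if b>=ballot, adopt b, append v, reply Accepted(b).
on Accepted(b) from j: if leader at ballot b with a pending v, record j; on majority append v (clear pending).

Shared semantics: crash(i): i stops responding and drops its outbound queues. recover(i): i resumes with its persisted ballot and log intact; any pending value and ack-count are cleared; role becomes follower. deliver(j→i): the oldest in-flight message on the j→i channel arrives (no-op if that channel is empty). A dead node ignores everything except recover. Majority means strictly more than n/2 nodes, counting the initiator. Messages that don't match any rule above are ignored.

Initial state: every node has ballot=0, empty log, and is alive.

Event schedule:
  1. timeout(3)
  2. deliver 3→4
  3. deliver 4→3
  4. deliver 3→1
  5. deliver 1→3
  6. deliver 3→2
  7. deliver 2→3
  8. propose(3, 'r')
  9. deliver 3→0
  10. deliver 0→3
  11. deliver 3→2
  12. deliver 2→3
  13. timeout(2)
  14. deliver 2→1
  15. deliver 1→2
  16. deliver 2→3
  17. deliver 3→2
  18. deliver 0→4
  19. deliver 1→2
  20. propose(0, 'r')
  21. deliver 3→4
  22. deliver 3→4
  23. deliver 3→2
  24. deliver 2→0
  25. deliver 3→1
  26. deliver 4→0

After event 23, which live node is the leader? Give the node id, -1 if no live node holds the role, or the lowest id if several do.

2

step 1 timeout(3): 3={cand,b=8,log=-}
step 2 deliver 3→4: 4={foll,b=8,log=-}
step 3 deliver 4→3: —
step 4 deliver 3→1: 1={foll,b=8,log=-}
step 5 deliver 1→3: 3={lead,b=8,log=-}
step 6 deliver 3→2: 2={foll,b=8,log=-}
step 7 deliver 2→3: —
step 8 propose(3,'r'): —
step 9 deliver 3→0: 0={foll,b=8,log=-}
step 10 deliver 0→3: —
step 11 deliver 3→2: 2={foll,b=8,log=r}
step 12 deliver 2→3: —
step 13 timeout(2): 2={cand,b=12,log=r}
step 14 deliver 2→1: 1={foll,b=12,log=-}
step 15 deliver 1→2: —
step 16 deliver 2→3: 3={foll,b=12,log=-}
step 17 deliver 3→2: 2={lead,b=12,log=r}
step 18 deliver 0→4: —
step 19 deliver 1→2: —
step 20 propose(0,'r'): —
step 21 deliver 3→4: 4={foll,b=8,log=r}
step 22 deliver 3→4: —
step 23 deliver 3→2: —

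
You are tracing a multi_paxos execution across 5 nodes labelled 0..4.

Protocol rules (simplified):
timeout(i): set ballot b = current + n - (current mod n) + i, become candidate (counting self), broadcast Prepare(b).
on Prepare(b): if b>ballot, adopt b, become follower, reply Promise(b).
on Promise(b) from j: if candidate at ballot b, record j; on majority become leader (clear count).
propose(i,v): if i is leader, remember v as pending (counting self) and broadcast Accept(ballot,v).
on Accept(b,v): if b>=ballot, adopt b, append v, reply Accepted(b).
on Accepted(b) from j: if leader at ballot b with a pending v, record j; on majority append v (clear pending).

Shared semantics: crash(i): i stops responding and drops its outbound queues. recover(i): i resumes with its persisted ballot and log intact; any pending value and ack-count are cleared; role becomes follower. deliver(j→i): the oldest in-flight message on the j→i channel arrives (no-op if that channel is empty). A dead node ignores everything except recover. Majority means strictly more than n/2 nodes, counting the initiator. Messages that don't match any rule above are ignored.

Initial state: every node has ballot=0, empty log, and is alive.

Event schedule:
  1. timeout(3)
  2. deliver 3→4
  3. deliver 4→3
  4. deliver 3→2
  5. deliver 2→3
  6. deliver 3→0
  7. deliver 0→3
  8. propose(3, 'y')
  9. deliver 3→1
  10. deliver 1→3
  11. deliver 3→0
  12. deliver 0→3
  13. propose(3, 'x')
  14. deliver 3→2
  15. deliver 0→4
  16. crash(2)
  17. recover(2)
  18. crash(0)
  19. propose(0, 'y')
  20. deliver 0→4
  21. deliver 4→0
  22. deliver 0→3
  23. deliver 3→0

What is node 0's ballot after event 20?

8

after 1 — timeout(3): n3:cand/b8/[-]
after 2 — deliver 3→4: n4:foll/b8/[-]
after 3 — deliver 4→3: ·
after 4 — deliver 3→2: n2:foll/b8/[-]
after 5 — deliver 2→3: n3:lead/b8/[-]
after 6 — deliver 3→0: n0:foll/b8/[-]
after 7 — deliver 0→3: ·
after 8 — propose(3,'y'): ·
after 9 — deliver 3→1: n1:foll/b8/[-]
after 10 — deliver 1→3: ·
after 11 — deliver 3→0: n0:foll/b8/[y]
after 12 — deliver 0→3: ·
after 13 — propose(3,'x'): ·
after 14 — deliver 3→2: n2:foll/b8/[y]
after 15 — deliver 0→4: ·
after 16 — crash(2): n2:✗foll/b8/[y]
after 17 — recover(2): n2:foll/b8/[y]
after 18 — crash(0): n0:✗foll/b8/[y]
after 19 — propose(0,'y'): ·
after 20 — deliver 0→4: ·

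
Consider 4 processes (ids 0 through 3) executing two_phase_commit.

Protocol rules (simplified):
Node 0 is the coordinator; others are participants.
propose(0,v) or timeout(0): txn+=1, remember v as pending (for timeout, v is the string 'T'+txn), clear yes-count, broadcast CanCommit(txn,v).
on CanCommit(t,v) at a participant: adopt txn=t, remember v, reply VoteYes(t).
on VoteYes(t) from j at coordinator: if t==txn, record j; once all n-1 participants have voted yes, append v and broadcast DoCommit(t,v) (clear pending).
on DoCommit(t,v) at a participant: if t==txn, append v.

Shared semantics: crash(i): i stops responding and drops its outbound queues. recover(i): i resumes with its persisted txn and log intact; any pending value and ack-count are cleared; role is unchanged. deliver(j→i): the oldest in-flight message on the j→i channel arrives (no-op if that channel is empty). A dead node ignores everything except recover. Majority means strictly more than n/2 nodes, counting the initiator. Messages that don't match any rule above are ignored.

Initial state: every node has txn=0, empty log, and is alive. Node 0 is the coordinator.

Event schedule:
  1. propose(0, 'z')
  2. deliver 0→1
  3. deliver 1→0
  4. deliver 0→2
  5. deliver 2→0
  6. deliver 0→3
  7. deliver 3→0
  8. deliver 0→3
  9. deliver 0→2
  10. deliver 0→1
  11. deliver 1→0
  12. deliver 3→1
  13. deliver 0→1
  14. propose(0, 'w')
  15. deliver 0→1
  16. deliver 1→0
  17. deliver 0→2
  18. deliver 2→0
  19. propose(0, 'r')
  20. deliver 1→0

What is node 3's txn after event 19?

after 1 — propose(0,'z'): n0:coor/t1/[-]
after 2 — deliver 0→1: n1:part/t1/[-]
after 3 — deliver 1→0: ·
after 4 — deliver 0→2: n2:part/t1/[-]
after 5 — deliver 2→0: ·
after 6 — deliver 0→3: n3:part/t1/[-]
after 7 — deliver 3→0: n0:coor/t1/[z]
after 8 — deliver 0→3: n3:part/t1/[z]
after 9 — deliver 0→2: n2:part/t1/[z]
after 10 — deliver 0→1: n1:part/t1/[z]
after 11 — deliver 1→0: ·
after 12 — deliver 3→1: ·
after 13 — deliver 0→1: ·
after 14 — propose(0,'w'): n0:coor/t2/[z]
after 15 — deliver 0→1: n1:part/t2/[z]
after 16 — deliver 1→0: ·
after 17 — deliver 0→2: n2:part/t2/[z]
after 18 — deliver 2→0: ·
after 19 — propose(0,'r'): n0:coor/t3/[z]

1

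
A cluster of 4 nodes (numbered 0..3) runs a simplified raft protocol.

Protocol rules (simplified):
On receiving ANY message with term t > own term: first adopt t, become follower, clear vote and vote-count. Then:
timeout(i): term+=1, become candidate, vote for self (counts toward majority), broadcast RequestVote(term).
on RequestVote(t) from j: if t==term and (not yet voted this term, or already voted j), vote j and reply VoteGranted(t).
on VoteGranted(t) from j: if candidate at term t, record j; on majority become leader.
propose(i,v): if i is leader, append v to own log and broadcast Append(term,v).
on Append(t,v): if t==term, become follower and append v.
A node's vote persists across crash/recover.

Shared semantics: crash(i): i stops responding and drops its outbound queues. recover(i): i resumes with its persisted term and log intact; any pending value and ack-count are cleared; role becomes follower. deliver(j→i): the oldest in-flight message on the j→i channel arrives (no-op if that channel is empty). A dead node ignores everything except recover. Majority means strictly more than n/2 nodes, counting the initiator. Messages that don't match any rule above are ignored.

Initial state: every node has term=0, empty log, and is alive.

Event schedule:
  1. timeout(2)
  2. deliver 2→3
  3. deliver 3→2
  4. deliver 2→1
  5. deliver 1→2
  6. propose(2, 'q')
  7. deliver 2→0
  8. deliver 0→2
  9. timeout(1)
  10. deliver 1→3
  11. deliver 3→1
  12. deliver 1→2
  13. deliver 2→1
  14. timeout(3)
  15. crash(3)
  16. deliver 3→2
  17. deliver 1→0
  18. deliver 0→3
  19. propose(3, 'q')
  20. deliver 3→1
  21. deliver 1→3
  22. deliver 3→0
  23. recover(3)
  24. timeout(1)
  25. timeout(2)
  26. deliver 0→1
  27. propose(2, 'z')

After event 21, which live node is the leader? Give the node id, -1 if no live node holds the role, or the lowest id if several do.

-1

[1] timeout(2) → N2(cand t1 [-])
[2] deliver 2→3 → N3(foll t1 [-])
[3] deliver 3→2 → ∅
[4] deliver 2→1 → N1(foll t1 [-])
[5] deliver 1→2 → N2(lead t1 [-])
[6] propose(2,'q') → N2(lead t1 [q])
[7] deliver 2→0 → N0(foll t1 [-])
[8] deliver 0→2 → ∅
[9] timeout(1) → N1(cand t2 [-])
[10] deliver 1→3 → N3(foll t2 [-])
[11] deliver 3→1 → ∅
[12] deliver 1→2 → N2(foll t2 [q])
[13] deliver 2→1 → ∅
[14] timeout(3) → N3(cand t3 [-])
[15] crash(3) → N3(✗cand t3 [-])
[16] deliver 3→2 → ∅
[17] deliver 1→0 → N0(foll t2 [-])
[18] deliver 0→3 → ∅
[19] propose(3,'q') → ∅
[20] deliver 3→1 → ∅
[21] deliver 1→3 → ∅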